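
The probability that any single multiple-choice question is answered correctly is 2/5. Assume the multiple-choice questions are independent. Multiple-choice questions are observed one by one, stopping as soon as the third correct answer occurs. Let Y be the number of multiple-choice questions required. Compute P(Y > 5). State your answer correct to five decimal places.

Needing more than 5 multiple-choice questions ⇔ fewer than 3 successes in the first 5. With X ~ Binomial(5, 0.40), P(Y > 5) = P(X ≤ 2).
  k=0: C(5,0)·0.40^0·0.60^5 = 0.0777600
  k=1: C(5,1)·0.40^1·0.60^4 = 0.2592000
  k=2: C(5,2)·0.40^2·0.60^3 = 0.3456000
P(X ≤ 2) = 0.6825600

0.68256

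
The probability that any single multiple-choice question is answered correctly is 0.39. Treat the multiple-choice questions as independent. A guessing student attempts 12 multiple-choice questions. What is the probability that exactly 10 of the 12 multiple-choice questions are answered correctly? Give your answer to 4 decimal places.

0.0020

X ~ Binomial(n=12, p=0.39).
P(X=10) = C(12,10) · p^10 · (1−p)^2
= 66 · 8.1404e-05 · 0.3721 = 0.001999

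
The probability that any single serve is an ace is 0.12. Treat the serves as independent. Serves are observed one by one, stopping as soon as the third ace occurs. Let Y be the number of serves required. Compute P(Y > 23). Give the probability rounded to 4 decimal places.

0.4673

Needing more than 23 serves ⇔ fewer than 3 successes in the first 23. With X ~ Binomial(23, 0.12), P(Y > 23) = P(X ≤ 2).
  k=0: C(23,0)·0.12^0·0.88^23 = 0.052857
  k=1: C(23,1)·0.12^1·0.88^22 = 0.165778
  k=2: C(23,2)·0.12^2·0.88^21 = 0.248668
P(X ≤ 2) = 0.467303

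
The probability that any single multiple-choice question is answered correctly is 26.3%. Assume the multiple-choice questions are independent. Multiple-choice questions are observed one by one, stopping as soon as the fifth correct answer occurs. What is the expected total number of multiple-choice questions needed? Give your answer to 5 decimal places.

Y = total multiple-choice questions until the fifth success; negative binomial with r=5, p=0.263.
E[Y] = r / p = 5 / 0.263 = 19.0114068

19.01141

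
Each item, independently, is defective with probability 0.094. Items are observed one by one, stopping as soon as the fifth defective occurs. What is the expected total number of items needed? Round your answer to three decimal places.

Y = total items until the fifth success; negative binomial with r=5, p=0.094.
E[Y] = r / p = 5 / 0.094 = 53.19149

53.191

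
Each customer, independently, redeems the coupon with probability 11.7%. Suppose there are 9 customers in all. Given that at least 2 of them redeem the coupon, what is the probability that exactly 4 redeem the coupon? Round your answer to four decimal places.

0.0445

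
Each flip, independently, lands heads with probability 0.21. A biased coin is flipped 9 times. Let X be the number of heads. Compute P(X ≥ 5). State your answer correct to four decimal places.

X ~ Binomial(9, 0.21); P(X ≥ 5) = Σ C(9,k) p^k (1−p)^(9−k) over k:
  k=5: C(9,5)·0.21^5·0.79^4 = 0.020044
  k=6: C(9,6)·0.21^6·0.79^3 = 0.003552
  k=7: C(9,7)·0.21^7·0.79^2 = 0.000405
  k=8: C(9,8)·0.21^8·0.79^1 = 0.000027
  k=9: C(9,9)·0.21^9·0.79^0 = 0.000001
Total = 0.024028

0.0240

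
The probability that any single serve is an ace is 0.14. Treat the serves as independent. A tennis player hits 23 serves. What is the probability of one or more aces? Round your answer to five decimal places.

P(at least one) = 1 − P(none) = 1 − (1 − 0.14)^23
= 1 − 0.0311505 = 0.9688495

0.96885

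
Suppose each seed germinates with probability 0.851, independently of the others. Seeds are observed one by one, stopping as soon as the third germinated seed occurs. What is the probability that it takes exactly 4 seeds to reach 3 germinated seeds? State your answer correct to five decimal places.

Y = trial on which the third success occurs; negative binomial, r=3, p=0.851.
P(Y=4) = C(3,2) · p^3 · (1−p)^1
= 3 · 0.6163 · 0.149 = 0.2754839

0.27548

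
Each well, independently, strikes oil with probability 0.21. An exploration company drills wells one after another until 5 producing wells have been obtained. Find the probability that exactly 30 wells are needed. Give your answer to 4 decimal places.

0.0268

Y = trial on which the fifth success occurs; negative binomial, r=5, p=0.21.
P(Y=30) = C(29,4) · p^5 · (1−p)^25
= 23751 · 0.00040841 · 0.0027585 = 0.026758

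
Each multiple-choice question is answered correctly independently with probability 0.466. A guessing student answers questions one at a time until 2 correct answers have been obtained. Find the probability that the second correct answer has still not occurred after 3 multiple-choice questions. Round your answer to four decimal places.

0.5509

Needing more than 3 multiple-choice questions ⇔ fewer than 2 successes in the first 3. With X ~ Binomial(3, 0.466), P(Y > 3) = P(X ≤ 1).
  k=0: C(3,0)·0.466^0·0.534^3 = 0.152273
  k=1: C(3,1)·0.466^1·0.534^2 = 0.398648
P(X ≤ 1) = 0.550921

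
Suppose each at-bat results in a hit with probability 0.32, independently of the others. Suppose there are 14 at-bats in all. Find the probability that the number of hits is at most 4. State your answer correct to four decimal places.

0.5187

X ~ Binomial(14, 0.32); P(X ≤ 4) = Σ C(14,k) p^k (1−p)^(14−k) over k:
  k=0: C(14,0)·0.32^0·0.68^14 = 0.004520
  k=1: C(14,1)·0.32^1·0.68^13 = 0.029778
  k=2: C(14,2)·0.32^2·0.68^12 = 0.091085
  k=3: C(14,3)·0.32^3·0.68^11 = 0.171455
  k=4: C(14,4)·0.32^4·0.68^10 = 0.221883
Total = 0.518720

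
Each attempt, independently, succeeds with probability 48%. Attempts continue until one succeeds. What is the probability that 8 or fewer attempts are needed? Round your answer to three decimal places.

Y = number of attempts to the first success; geometric, p = 0.48.
P(Y ≤ 8) = 1 − (1−p)^8 = 1 − 0.00535 = 0.99465

0.995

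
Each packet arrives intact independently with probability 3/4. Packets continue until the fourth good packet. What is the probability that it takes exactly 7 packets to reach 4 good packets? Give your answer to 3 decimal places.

Y = trial on which the fourth success occurs; negative binomial, r=4, p=0.75.
P(Y=7) = C(6,3) · p^4 · (1−p)^3
= 20 · 0.31641 · 0.015625 = 0.09888

0.099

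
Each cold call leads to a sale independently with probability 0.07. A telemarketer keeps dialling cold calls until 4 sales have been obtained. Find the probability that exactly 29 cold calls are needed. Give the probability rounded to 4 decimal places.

0.0128

Y = trial on which the fourth success occurs; negative binomial, r=4, p=0.07.
P(Y=29) = C(28,3) · p^4 · (1−p)^25
= 3276 · 2.401e-05 · 0.16296 = 0.012818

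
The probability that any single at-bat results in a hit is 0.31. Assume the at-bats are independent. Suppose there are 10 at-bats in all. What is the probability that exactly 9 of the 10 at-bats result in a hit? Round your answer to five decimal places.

0.00018

X ~ Binomial(n=10, p=0.31).
P(X=9) = C(10,9) · p^9 · (1−p)^1
= 10 · 2.644e-05 · 0.69 = 0.0001824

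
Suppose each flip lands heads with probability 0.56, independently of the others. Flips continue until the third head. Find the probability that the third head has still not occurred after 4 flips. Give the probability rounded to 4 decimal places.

Needing more than 4 flips ⇔ fewer than 3 successes in the first 4. With X ~ Binomial(4, 0.56), P(Y > 4) = P(X ≤ 2).
  k=0: C(4,0)·0.56^0·0.44^4 = 0.037481
  k=1: C(4,1)·0.56^1·0.44^3 = 0.190812
  k=2: C(4,2)·0.56^2·0.44^2 = 0.364278
P(X ≤ 2) = 0.592571

0.5926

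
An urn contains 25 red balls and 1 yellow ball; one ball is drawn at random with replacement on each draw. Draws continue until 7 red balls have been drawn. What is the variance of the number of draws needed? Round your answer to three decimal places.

0.291

Y = total draws until the seventh success; negative binomial with r=7, p=0.961538.
Var(Y) = r(1−p)/p² = 7·0.038462 / 0.961538² = 0.29120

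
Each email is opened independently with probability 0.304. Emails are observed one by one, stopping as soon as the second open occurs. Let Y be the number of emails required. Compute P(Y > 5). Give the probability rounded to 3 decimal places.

0.520

Needing more than 5 emails ⇔ fewer than 2 successes in the first 5. With X ~ Binomial(5, 0.304), P(Y > 5) = P(X ≤ 1).
  k=0: C(5,0)·0.304^0·0.696^5 = 0.16332
  k=1: C(5,1)·0.304^1·0.696^4 = 0.35668
P(X ≤ 1) = 0.52000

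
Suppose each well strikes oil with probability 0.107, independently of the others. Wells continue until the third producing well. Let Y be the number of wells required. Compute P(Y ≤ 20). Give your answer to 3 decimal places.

Finishing within 20 wells ⇔ at least 3 successes in the first 20. With X ~ Binomial(20, 0.107), P(Y ≤ 20) = 1 − P(X ≤ 2).
  k=0: C(20,0)·0.107^0·0.893^20 = 0.10400
  k=1: C(20,1)·0.107^1·0.893^19 = 0.24922
  k=2: C(20,2)·0.107^2·0.893^18 = 0.28369
1 − 0.63692 = 0.36308

0.363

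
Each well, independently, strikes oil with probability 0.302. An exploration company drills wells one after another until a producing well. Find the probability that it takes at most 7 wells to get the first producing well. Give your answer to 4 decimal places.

0.9193

Y = number of wells to the first success; geometric, p = 0.302.
P(Y ≤ 7) = 1 − (1−p)^7 = 1 − 0.080721 = 0.919279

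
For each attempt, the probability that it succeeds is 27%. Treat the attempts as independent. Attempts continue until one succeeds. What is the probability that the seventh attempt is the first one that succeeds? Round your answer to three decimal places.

0.041

Geometric (trials to first success), p = 0.27.
P(Y = 7) = (1−p)^6 · p = 0.15133 · 0.27 = 0.04086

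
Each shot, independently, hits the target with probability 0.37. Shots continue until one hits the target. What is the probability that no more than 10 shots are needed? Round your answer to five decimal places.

Y = number of shots to the first success; geometric, p = 0.37.
P(Y ≤ 10) = 1 − (1−p)^10 = 1 − 0.0098493 = 0.9901507

0.99015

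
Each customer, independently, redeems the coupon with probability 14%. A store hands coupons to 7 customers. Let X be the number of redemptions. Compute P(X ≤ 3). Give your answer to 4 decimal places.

0.9906

X ~ Binomial(7, 0.14); P(X ≤ 3) = Σ C(7,k) p^k (1−p)^(7−k) over k:
  k=0: C(7,0)·0.14^0·0.86^7 = 0.347928
  k=1: C(7,1)·0.14^1·0.86^6 = 0.396476
  k=2: C(7,2)·0.14^2·0.86^5 = 0.193628
  k=3: C(7,3)·0.14^3·0.86^4 = 0.052535
Total = 0.990566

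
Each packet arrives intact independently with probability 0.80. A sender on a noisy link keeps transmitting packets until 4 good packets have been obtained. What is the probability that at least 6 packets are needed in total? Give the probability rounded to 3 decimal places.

0.263

Needing more than 5 packets ⇔ fewer than 4 successes in the first 5. With X ~ Binomial(5, 0.80), P(Y > 5) = P(X ≤ 3).
  k=0: C(5,0)·0.80^0·0.20^5 = 0.00032
  k=1: C(5,1)·0.80^1·0.20^4 = 0.00640
  k=2: C(5,2)·0.80^2·0.20^3 = 0.05120
  k=3: C(5,3)·0.80^3·0.20^2 = 0.20480
P(X ≤ 3) = 0.26272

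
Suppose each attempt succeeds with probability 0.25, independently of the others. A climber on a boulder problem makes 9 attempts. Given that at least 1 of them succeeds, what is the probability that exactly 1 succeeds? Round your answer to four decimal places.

0.2435

X ~ Binomial(9, 0.25). Want P(X=1 | X≥1) = P(X=1) / P(X≥1).
P(X=1) = C(9,1)·0.25^1·0.75^8 = 0.225254
P(X≥1) = 1 − 0.075085 = 0.924915
Ratio = 0.225254 / 0.924915 = 0.243540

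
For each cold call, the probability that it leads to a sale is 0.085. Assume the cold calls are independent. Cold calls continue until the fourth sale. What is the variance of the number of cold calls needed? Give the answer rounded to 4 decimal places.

506.5744

Y = total cold calls until the fourth success; negative binomial with r=4, p=0.085.
Var(Y) = r(1−p)/p² = 4·0.915 / 0.085² = 506.574394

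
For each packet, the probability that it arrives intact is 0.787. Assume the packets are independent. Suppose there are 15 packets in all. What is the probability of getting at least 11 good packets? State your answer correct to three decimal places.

X ~ Binomial(15, 0.787); P(X ≥ 11) = Σ C(15,k) p^k (1−p)^(15−k) over k:
  k=11: C(15,11)·0.787^11·0.213^4 = 0.20155
  k=12: C(15,12)·0.787^12·0.213^3 = 0.24823
  k=13: C(15,13)·0.787^13·0.213^2 = 0.21165
  k=14: C(15,14)·0.787^14·0.213^1 = 0.11172
  k=15: C(15,15)·0.787^15·0.213^0 = 0.02752
Total = 0.80066

0.801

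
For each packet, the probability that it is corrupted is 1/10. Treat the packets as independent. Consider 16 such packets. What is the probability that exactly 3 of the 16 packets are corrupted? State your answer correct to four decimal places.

X ~ Binomial(n=16, p=0.10).
P(X=3) = C(16,3) · p^3 · (1−p)^13
= 560 · 0.001 · 0.25419 = 0.142344

0.1423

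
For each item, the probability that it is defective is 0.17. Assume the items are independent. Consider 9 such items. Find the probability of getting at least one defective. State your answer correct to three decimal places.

P(at least one) = 1 − P(none) = 1 − (1 − 0.17)^9
= 1 − 0.18694 = 0.81306

0.813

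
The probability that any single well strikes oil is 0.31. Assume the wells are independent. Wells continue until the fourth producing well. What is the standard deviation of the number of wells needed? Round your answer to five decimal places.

5.35911

Y = total wells until the fourth success; negative binomial with r=4, p=0.31.
SD(Y) = √[r(1−p)/p²] = √(28.7200832) = 5.3591122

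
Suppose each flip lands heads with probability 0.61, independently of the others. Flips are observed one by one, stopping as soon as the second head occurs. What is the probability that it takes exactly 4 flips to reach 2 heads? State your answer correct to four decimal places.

Y = trial on which the second success occurs; negative binomial, r=2, p=0.61.
P(Y=4) = C(3,1) · p^2 · (1−p)^2
= 3 · 0.3721 · 0.1521 = 0.169789

0.1698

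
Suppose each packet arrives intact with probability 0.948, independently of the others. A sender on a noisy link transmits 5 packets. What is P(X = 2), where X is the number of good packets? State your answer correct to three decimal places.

X ~ Binomial(n=5, p=0.948).
P(X=2) = C(5,2) · p^2 · (1−p)^3
= 10 · 0.8987 · 0.00014061 = 0.00126

0.001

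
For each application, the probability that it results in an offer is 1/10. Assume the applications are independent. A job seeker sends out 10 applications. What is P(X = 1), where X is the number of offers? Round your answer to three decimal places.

X ~ Binomial(n=10, p=0.10).
P(X=1) = C(10,1) · p^1 · (1−p)^9
= 10 · 0.1 · 0.38742 = 0.38742

0.387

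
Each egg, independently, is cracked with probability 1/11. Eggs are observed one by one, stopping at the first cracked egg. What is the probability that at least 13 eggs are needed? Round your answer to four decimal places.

0.3186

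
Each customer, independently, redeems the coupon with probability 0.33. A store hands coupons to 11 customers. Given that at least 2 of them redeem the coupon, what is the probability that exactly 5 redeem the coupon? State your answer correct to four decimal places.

X ~ Binomial(11, 0.33). Want P(X=5 | X≥2) = P(X=5) / P(X≥2).
P(X=5) = C(11,5)·0.33^5·0.67^6 = 0.163554
P(X≥2) = 1 − 0.012213 − 0.066169 = 0.921618
Ratio = 0.163554 / 0.921618 = 0.177464

0.1775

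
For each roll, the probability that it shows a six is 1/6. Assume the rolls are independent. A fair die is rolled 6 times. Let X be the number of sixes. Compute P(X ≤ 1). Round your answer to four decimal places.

0.7368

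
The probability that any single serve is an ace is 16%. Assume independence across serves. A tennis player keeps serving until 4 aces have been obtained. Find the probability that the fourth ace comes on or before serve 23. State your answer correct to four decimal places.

0.5141

Finishing within 23 serves ⇔ at least 4 successes in the first 23. With X ~ Binomial(23, 0.16), P(Y ≤ 23) = 1 − P(X ≤ 3).
  k=0: C(23,0)·0.16^0·0.84^23 = 0.018131
  k=1: C(23,1)·0.16^1·0.84^22 = 0.079431
  k=2: C(23,2)·0.16^2·0.84^21 = 0.166428
  k=3: C(23,3)·0.16^3·0.84^20 = 0.221904
1 − 0.485894 = 0.514106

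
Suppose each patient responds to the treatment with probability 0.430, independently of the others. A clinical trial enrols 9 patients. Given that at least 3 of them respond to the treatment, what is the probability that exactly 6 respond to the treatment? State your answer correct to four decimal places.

X ~ Binomial(9, 0.43). Want P(X=6 | X≥3) = P(X=6) / P(X≥3).
P(X=6) = C(9,6)·0.43^6·0.57^3 = 0.098336
P(X≥3) = 1 − 0.006351 − 0.043123 − 0.130126 = 0.820400
Ratio = 0.098336 / 0.820400 = 0.119864

0.1199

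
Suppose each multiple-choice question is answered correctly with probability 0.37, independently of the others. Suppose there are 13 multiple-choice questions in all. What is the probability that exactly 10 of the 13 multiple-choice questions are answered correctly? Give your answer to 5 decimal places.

0.00344

X ~ Binomial(n=13, p=0.37).
P(X=10) = C(13,10) · p^10 · (1−p)^3
= 286 · 4.8086e-05 · 0.25005 = 0.0034388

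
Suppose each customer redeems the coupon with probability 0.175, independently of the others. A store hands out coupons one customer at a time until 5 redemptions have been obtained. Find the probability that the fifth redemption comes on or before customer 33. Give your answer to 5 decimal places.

Finishing within 33 customers ⇔ at least 5 successes in the first 33. With X ~ Binomial(33, 0.175), P(Y ≤ 33) = 1 − P(X ≤ 4).
  k=0: C(33,0)·0.175^0·0.825^33 = 0.0017498
  k=1: C(33,1)·0.175^1·0.825^32 = 0.0122484
  k=2: C(33,2)·0.175^2·0.825^31 = 0.0415702
  k=3: C(33,3)·0.175^3·0.825^30 = 0.0911186
  k=4: C(33,4)·0.175^4·0.825^29 = 0.1449614
1 − 0.2916483 = 0.7083517

0.70835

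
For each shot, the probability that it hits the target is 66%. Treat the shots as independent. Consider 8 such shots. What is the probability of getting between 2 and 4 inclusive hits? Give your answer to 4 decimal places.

0.2695

X ~ Binomial(8, 0.66); P(2 ≤ X ≤ 4) = Σ C(8,k) p^k (1−p)^(8−k) over k:
  k=2: C(8,2)·0.66^2·0.34^6 = 0.018842
  k=3: C(8,3)·0.66^3·0.34^5 = 0.073150
  k=4: C(8,4)·0.66^4·0.34^4 = 0.177496
Total = 0.269488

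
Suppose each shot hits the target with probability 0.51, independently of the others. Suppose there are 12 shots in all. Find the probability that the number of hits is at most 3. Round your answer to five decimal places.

0.06380

X ~ Binomial(12, 0.51); P(X ≤ 3) = Σ C(12,k) p^k (1−p)^(12−k) over k:
  k=0: C(12,0)·0.51^0·0.49^12 = 0.0001916
  k=1: C(12,1)·0.51^1·0.49^11 = 0.0023928
  k=2: C(12,2)·0.51^2·0.49^10 = 0.0136976
  k=3: C(12,3)·0.51^3·0.49^9 = 0.0475224
Total = 0.0638044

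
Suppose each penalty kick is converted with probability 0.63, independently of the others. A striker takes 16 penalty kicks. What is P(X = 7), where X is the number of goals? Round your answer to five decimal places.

0.05856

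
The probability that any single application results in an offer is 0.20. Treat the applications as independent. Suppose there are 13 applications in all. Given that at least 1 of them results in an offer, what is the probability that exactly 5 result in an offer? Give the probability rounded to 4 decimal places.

0.0731

X ~ Binomial(13, 0.20). Want P(X=5 | X≥1) = P(X=5) / P(X≥1).
P(X=5) = C(13,5)·0.20^5·0.80^8 = 0.069095
P(X≥1) = 1 − 0.054976 = 0.945024
Ratio = 0.069095 / 0.945024 = 0.073115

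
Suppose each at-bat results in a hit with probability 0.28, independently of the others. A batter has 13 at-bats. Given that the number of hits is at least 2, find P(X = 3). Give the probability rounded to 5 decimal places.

X ~ Binomial(13, 0.28). Want P(X=3 | X≥2) = P(X=3) / P(X≥2).
P(X=3) = C(13,3)·0.28^3·0.72^10 = 0.2350526
P(X≥2) = 1 − 0.0139741 − 0.0706466 = 0.9153793
Ratio = 0.2350526 / 0.9153793 = 0.2567817

0.25678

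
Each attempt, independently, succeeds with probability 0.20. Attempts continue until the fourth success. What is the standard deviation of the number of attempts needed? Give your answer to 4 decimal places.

Y = total attempts until the fourth success; negative binomial with r=4, p=0.20.
SD(Y) = √[r(1−p)/p²] = √(80.000000) = 8.944272

8.9443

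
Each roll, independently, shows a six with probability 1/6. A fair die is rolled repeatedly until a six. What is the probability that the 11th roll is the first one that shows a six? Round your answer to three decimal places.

Geometric (trials to first success), p = 0.166667.
P(Y = 11) = (1−p)^10 · p = 0.16151 · 0.166667 = 0.02692

0.027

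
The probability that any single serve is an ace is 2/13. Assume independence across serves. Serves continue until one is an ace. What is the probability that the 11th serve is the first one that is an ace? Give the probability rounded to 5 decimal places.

0.02895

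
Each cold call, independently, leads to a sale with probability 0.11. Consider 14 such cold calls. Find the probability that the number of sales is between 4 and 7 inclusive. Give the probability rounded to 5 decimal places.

0.05939

X ~ Binomial(14, 0.11); P(4 ≤ X ≤ 7) = Σ C(14,k) p^k (1−p)^(14−k) over k:
  k=4: C(14,4)·0.11^4·0.89^10 = 0.0456988
  k=5: C(14,5)·0.11^5·0.89^9 = 0.0112963
  k=6: C(14,6)·0.11^6·0.89^8 = 0.0020943
  k=7: C(14,7)·0.11^7·0.89^7 = 0.0002958
Total = 0.0593852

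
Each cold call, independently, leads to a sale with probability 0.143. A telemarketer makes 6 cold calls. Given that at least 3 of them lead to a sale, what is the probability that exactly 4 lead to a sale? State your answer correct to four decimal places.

X ~ Binomial(6, 0.143). Want P(X=4 | X≥3) = P(X=4) / P(X≥3).
P(X=4) = C(6,4)·0.143^4·0.857^2 = 0.004607
P(X≥3) = 1 − 0.396173 − 0.396635 − 0.165458 = 0.041734
Ratio = 0.004607 / 0.041734 = 0.110384

0.1104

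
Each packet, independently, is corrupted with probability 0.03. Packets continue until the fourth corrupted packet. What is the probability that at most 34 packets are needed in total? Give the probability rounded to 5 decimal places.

0.01833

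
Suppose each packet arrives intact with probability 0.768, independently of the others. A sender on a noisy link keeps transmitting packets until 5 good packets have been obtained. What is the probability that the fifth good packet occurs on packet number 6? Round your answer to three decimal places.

0.310

Y = trial on which the fifth success occurs; negative binomial, r=5, p=0.768.
P(Y=6) = C(5,4) · p^5 · (1−p)^1
= 5 · 0.26718 · 0.232 = 0.30993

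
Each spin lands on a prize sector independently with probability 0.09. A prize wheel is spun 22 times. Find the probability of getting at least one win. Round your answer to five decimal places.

0.87442

P(at least one) = 1 − P(none) = 1 − (1 − 0.09)^22
= 1 − 0.1255772 = 0.8744228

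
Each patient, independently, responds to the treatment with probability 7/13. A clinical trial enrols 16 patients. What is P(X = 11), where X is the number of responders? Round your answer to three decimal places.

X ~ Binomial(n=16, p=0.538462).
P(X=11) = C(16,11) · p^11 · (1−p)^5
= 4368 · 0.0011033 · 0.020943 = 0.10093

0.101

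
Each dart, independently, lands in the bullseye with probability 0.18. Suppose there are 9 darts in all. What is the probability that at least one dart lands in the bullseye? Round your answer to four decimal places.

0.8324

P(at least one) = 1 − P(none) = 1 − (1 − 0.18)^9
= 1 − 0.167620 = 0.832380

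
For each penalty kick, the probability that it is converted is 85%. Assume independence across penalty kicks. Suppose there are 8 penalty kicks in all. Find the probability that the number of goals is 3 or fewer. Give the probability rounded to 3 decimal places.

X ~ Binomial(8, 0.85); P(X ≤ 3) = Σ C(8,k) p^k (1−p)^(8−k) over k:
  k=0: C(8,0)·0.85^0·0.15^8 = 0.00000
  k=1: C(8,1)·0.85^1·0.15^7 = 0.00001
  k=2: C(8,2)·0.85^2·0.15^6 = 0.00023
  k=3: C(8,3)·0.85^3·0.15^5 = 0.00261
Total = 0.00285

0.003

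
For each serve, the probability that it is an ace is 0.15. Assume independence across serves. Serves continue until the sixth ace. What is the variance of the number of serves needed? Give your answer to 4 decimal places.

226.6667

Y = total serves until the sixth success; negative binomial with r=6, p=0.15.
Var(Y) = r(1−p)/p² = 6·0.85 / 0.15² = 226.666667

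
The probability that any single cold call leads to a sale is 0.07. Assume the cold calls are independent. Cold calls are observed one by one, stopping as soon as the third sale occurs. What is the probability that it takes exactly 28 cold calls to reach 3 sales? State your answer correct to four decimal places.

0.0196

Y = trial on which the third success occurs; negative binomial, r=3, p=0.07.
P(Y=28) = C(27,2) · p^3 · (1−p)^25
= 351 · 0.000343 · 0.16296 = 0.019619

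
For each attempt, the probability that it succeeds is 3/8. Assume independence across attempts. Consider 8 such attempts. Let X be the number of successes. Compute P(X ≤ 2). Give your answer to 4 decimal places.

0.3697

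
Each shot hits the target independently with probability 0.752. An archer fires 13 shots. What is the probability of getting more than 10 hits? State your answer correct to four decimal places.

0.3387

X ~ Binomial(13, 0.752); P(X ≥ 11) = Σ C(13,k) p^k (1−p)^(13−k) over k:
  k=11: C(13,11)·0.752^11·0.248^2 = 0.208638
  k=12: C(13,12)·0.752^12·0.248^1 = 0.105441
  k=13: C(13,13)·0.752^13·0.248^0 = 0.024594
Total = 0.338673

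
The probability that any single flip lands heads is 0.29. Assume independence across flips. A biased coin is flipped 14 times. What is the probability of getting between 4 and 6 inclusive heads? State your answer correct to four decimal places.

0.5341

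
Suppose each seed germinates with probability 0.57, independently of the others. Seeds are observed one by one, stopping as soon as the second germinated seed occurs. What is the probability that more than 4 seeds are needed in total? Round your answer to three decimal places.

0.215

Needing more than 4 seeds ⇔ fewer than 2 successes in the first 4. With X ~ Binomial(4, 0.57), P(Y > 4) = P(X ≤ 1).
  k=0: C(4,0)·0.57^0·0.43^4 = 0.03419
  k=1: C(4,1)·0.57^1·0.43^3 = 0.18128
P(X ≤ 1) = 0.21546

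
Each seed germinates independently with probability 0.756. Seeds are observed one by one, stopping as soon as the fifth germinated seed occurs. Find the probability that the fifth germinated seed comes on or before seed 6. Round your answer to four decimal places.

0.5482

Finishing within 6 seeds ⇔ at least 5 successes in the first 6. With X ~ Binomial(6, 0.756), P(Y ≤ 6) = 1 − P(X ≤ 4).
  k=0: C(6,0)·0.756^0·0.244^6 = 0.000211
  k=1: C(6,1)·0.756^1·0.244^5 = 0.003923
  k=2: C(6,2)·0.756^2·0.244^4 = 0.030387
  k=3: C(6,3)·0.756^3·0.244^3 = 0.125535
  k=4: C(6,4)·0.756^4·0.244^2 = 0.291715
1 − 0.451771 = 0.548229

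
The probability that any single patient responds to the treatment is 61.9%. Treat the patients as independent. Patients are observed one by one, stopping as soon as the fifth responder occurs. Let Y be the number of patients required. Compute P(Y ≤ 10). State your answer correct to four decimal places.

Finishing within 10 patients ⇔ at least 5 successes in the first 10. With X ~ Binomial(10, 0.619), P(Y ≤ 10) = 1 − P(X ≤ 4).
  k=0: C(10,0)·0.619^0·0.381^10 = 0.000064
  k=1: C(10,1)·0.619^1·0.381^9 = 0.001047
  k=2: C(10,2)·0.619^2·0.381^8 = 0.007656
  k=3: C(10,3)·0.619^3·0.381^7 = 0.033169
  k=4: C(10,4)·0.619^4·0.381^6 = 0.094304
1 − 0.136240 = 0.863760

0.8638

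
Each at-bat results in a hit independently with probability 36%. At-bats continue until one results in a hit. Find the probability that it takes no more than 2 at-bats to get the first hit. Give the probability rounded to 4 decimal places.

0.5904

Y = number of at-bats to the first success; geometric, p = 0.36.
P(Y ≤ 2) = 1 − (1−p)^2 = 1 − 0.409600 = 0.590400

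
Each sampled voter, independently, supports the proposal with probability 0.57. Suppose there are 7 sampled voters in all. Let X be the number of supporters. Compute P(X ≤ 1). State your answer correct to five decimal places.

X ~ Binomial(7, 0.57); P(X ≤ 1) = Σ C(7,k) p^k (1−p)^(7−k) over k:
  k=0: C(7,0)·0.57^0·0.43^7 = 0.0027182
  k=1: C(7,1)·0.57^1·0.43^6 = 0.0252222
Total = 0.0279404

0.02794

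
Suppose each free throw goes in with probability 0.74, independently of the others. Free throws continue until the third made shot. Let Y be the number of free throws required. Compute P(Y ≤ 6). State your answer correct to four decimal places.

0.9569

Finishing within 6 free throws ⇔ at least 3 successes in the first 6. With X ~ Binomial(6, 0.74), P(Y ≤ 6) = 1 − P(X ≤ 2).
  k=0: C(6,0)·0.74^0·0.26^6 = 0.000309
  k=1: C(6,1)·0.74^1·0.26^5 = 0.005275
  k=2: C(6,2)·0.74^2·0.26^4 = 0.037536
1 − 0.043120 = 0.956880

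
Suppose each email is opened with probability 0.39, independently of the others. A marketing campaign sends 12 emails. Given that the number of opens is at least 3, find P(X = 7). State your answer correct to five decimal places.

0.10139

X ~ Binomial(12, 0.39). Want P(X=7 | X≥3) = P(X=7) / P(X≥3).
P(X=7) = C(12,7)·0.39^7·0.61^5 = 0.0917966
P(X≥3) = 1 − 0.0026543 − 0.0203645 − 0.0716096 = 0.9053715
Ratio = 0.0917966 / 0.9053715 = 0.1013911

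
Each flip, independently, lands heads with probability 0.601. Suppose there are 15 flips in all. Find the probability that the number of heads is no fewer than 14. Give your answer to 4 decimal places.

X ~ Binomial(15, 0.601); P(X ≥ 14) = Σ C(15,k) p^k (1−p)^(15−k) over k:
  k=14: C(15,14)·0.601^14·0.399^1 = 0.004801
  k=15: C(15,15)·0.601^15·0.399^0 = 0.000482
Total = 0.005283

0.0053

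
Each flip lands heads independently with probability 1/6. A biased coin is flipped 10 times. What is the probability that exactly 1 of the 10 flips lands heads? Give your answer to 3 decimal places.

X ~ Binomial(n=10, p=0.166667).
P(X=1) = C(10,1) · p^1 · (1−p)^9
= 10 · 0.16667 · 0.19381 = 0.32301

0.323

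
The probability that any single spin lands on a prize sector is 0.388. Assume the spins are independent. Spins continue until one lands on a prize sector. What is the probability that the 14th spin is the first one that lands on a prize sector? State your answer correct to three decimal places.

0.001

Geometric (trials to first success), p = 0.388.
P(Y = 14) = (1−p)^13 · p = 0.0016895 · 0.388 = 0.00066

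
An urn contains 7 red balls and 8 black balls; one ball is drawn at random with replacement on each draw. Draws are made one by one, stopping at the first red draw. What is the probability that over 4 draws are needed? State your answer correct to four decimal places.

Y = number of draws to the first success; geometric, p = 0.466667.
P(Y > 4) = P(first 4 all fail) = (1−p)^4 = 0.080909

0.0809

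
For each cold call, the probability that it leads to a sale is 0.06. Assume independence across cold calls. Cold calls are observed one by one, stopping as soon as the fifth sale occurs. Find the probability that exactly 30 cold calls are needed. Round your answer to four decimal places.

0.0039

Y = trial on which the fifth success occurs; negative binomial, r=5, p=0.06.
P(Y=30) = C(29,4) · p^5 · (1−p)^25
= 23751 · 7.776e-07 · 0.21291 = 0.003932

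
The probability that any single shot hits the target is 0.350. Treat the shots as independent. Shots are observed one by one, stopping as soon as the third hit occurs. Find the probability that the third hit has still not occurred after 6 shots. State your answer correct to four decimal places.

0.6471

Needing more than 6 shots ⇔ fewer than 3 successes in the first 6. With X ~ Binomial(6, 0.35), P(Y > 6) = P(X ≤ 2).
  k=0: C(6,0)·0.35^0·0.65^6 = 0.075419
  k=1: C(6,1)·0.35^1·0.65^5 = 0.243661
  k=2: C(6,2)·0.35^2·0.65^4 = 0.328005
P(X ≤ 2) = 0.647085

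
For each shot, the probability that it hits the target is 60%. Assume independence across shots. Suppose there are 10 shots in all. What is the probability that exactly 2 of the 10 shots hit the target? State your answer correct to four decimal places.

X ~ Binomial(n=10, p=0.60).
P(X=2) = C(10,2) · p^2 · (1−p)^8
= 45 · 0.36 · 0.00065536 = 0.010617

0.0106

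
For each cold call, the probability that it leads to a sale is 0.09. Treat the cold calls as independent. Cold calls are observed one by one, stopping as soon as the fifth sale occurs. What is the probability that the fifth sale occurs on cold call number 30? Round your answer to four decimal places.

0.0133

Y = trial on which the fifth success occurs; negative binomial, r=5, p=0.09.
P(Y=30) = C(29,4) · p^5 · (1−p)^25
= 23751 · 5.9049e-06 · 0.094631 = 0.013272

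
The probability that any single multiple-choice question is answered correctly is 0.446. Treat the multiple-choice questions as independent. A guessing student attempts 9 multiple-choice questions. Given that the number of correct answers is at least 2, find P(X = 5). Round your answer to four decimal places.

X ~ Binomial(9, 0.446). Want P(X=5 | X≥2) = P(X=5) / P(X≥2).
P(X=5) = C(9,5)·0.446^5·0.554^4 = 0.209452
P(X≥2) = 1 − 0.004916 − 0.035617 = 0.959467
Ratio = 0.209452 / 0.959467 = 0.218300

0.2183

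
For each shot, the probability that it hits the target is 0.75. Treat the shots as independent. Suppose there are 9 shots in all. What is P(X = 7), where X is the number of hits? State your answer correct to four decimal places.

0.3003

X ~ Binomial(n=9, p=0.75).
P(X=7) = C(9,7) · p^7 · (1−p)^2
= 36 · 0.13348 · 0.0625 = 0.300339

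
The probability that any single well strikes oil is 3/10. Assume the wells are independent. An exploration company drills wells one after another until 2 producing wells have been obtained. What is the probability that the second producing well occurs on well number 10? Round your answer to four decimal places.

0.0467

Y = trial on which the second success occurs; negative binomial, r=2, p=0.30.
P(Y=10) = C(9,1) · p^2 · (1−p)^8
= 9 · 0.09 · 0.057648 = 0.046695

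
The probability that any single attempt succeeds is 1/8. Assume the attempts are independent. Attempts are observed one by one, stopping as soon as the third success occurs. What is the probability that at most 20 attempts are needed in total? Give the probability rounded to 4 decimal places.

0.4647

Finishing within 20 attempts ⇔ at least 3 successes in the first 20. With X ~ Binomial(20, 0.125), P(Y ≤ 20) = 1 − P(X ≤ 2).
  k=0: C(20,0)·0.125^0·0.875^20 = 0.069209
  k=1: C(20,1)·0.125^1·0.875^19 = 0.197739
  k=2: C(20,2)·0.125^2·0.875^18 = 0.268360
1 − 0.535309 = 0.464691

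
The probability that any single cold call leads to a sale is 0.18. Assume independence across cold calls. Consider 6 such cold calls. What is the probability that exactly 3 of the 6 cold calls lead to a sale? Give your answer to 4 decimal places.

0.0643

X ~ Binomial(n=6, p=0.18).
P(X=3) = C(6,3) · p^3 · (1−p)^3
= 20 · 0.005832 · 0.55137 = 0.064312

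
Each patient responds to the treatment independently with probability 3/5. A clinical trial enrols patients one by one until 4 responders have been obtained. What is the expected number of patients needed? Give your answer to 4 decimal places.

Y = total patients until the fourth success; negative binomial with r=4, p=0.60.
E[Y] = r / p = 4 / 0.60 = 6.666667

6.6667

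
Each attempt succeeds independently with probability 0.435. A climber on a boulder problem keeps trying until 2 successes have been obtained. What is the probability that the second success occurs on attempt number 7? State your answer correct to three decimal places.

Y = trial on which the second success occurs; negative binomial, r=2, p=0.435.
P(Y=7) = C(6,1) · p^2 · (1−p)^5
= 6 · 0.18923 · 0.057576 = 0.06537

0.065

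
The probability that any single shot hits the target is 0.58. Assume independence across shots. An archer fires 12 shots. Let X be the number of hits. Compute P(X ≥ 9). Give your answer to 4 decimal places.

X ~ Binomial(12, 0.58); P(X ≥ 9) = Σ C(12,k) p^k (1−p)^(12−k) over k:
  k=9: C(12,9)·0.58^9·0.42^3 = 0.121066
  k=10: C(12,10)·0.58^10·0.42^2 = 0.050156
  k=11: C(12,11)·0.58^11·0.42^1 = 0.012593
  k=12: C(12,12)·0.58^12·0.42^0 = 0.001449
Total = 0.185265

0.1853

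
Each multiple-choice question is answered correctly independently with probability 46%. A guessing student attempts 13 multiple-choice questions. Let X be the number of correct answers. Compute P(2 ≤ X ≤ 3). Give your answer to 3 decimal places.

0.077

X ~ Binomial(13, 0.46); P(2 ≤ X ≤ 3) = Σ C(13,k) p^k (1−p)^(13−k) over k:
  k=2: C(13,2)·0.46^2·0.54^11 = 0.01879
  k=3: C(13,3)·0.46^3·0.54^10 = 0.05869
Total = 0.07748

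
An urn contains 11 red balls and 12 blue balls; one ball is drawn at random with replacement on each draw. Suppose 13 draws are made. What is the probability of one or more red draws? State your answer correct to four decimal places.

P(at least one) = 1 − P(none) = 1 − (1 − 0.478261)^13
= 1 − 0.000212 = 0.999788

0.9998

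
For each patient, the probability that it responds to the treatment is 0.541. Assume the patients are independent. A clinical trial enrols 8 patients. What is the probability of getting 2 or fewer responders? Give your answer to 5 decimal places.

0.09718

X ~ Binomial(8, 0.541); P(X ≤ 2) = Σ C(8,k) p^k (1−p)^(8−k) over k:
  k=0: C(8,0)·0.541^0·0.459^8 = 0.0019702
  k=1: C(8,1)·0.541^1·0.459^7 = 0.0185770
  k=2: C(8,2)·0.541^2·0.459^6 = 0.0766353
Total = 0.0971824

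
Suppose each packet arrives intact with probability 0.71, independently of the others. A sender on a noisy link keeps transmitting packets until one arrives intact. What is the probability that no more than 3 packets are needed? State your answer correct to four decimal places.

Y = number of packets to the first success; geometric, p = 0.71.
P(Y ≤ 3) = 1 − (1−p)^3 = 1 − 0.024389 = 0.975611

0.9756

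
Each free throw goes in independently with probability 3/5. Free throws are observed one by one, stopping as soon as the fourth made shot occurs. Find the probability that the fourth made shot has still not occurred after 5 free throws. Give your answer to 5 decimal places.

0.66304

Needing more than 5 free throws ⇔ fewer than 4 successes in the first 5. With X ~ Binomial(5, 0.60), P(Y > 5) = P(X ≤ 3).
  k=0: C(5,0)·0.60^0·0.40^5 = 0.0102400
  k=1: C(5,1)·0.60^1·0.40^4 = 0.0768000
  k=2: C(5,2)·0.60^2·0.40^3 = 0.2304000
  k=3: C(5,3)·0.60^3·0.40^2 = 0.3456000
P(X ≤ 3) = 0.6630400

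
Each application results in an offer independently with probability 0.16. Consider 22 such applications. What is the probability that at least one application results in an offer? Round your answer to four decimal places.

P(at least one) = 1 − P(none) = 1 − (1 − 0.16)^22
= 1 − 0.021585 = 0.978415

0.9784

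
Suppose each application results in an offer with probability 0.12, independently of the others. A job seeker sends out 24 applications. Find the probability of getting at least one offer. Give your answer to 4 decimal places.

0.9535

P(at least one) = 1 − P(none) = 1 − (1 − 0.12)^24
= 1 − 0.046514 = 0.953486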